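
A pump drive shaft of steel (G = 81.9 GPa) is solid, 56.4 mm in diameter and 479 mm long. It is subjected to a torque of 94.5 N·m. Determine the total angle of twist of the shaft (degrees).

0.0319°

J = πd⁴/32 = π(0.0564)⁴/32 = 9.934×10^-7 m⁴.
θ = T·L/(G·J) = 94.50 × 0.479 / (81.9×10⁹ × 9.934×10^-7) = 5.564×10^-4 rad.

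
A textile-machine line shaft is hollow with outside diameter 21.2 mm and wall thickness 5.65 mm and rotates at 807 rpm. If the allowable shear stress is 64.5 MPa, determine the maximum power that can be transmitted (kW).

J = π(d_o⁴ − d_i⁴)/32 = π(0.0212⁴ − 0.00990⁴)/32 = 1.889×10^-8 m⁴.
T_max = τ_allow·J/r = 6.45×10^7 × 1.889×10^-8 / 0.0106 = 114.9 N·m.
ω = 2π·807/60 = 84.51 rad/s, so P_max = T_max·ω = 9713 W.

9.71 kW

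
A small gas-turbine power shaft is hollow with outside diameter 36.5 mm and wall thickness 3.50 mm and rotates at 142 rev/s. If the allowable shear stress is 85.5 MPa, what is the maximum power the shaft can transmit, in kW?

J = π(d_o⁴ − d_i⁴)/32 = π(0.0365⁴ − 0.0295⁴)/32 = 9.990×10^-8 m⁴.
T_max = τ_allow·J/r = 8.55×10^7 × 9.990×10^-8 / 0.0182 = 468.0 N·m.
ω = 2π·142 = 892.2 rad/s, so P_max = T_max·ω = 4.176×10^5 W.

418 kW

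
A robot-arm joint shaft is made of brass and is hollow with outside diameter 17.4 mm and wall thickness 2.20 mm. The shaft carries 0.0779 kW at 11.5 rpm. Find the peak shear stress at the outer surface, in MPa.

ω = 2π·11.5/60 = 1.204 rad/s, so T = P/ω = 0.0779×10³ / 1.204 = 64.69 N·m.
J = π(d_o⁴ − d_i⁴)/32 = π(0.0174⁴ − 0.0130⁴)/32 = 6.195×10^-9 m⁴.
τ_max = T·r/J = 64.69 × 0.00870 / 6.195×10^-9 = 9.084×10^7 Pa.

90.8 MPa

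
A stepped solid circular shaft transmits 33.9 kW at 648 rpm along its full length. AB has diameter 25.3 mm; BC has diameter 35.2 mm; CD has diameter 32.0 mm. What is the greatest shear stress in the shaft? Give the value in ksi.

22.8 ksi

ω = 2π·648/60 = 67.86 rad/s, so T = P/ω = 33.9×10³ / 67.86 = 499.6 N·m.
Under the same torque, τ_max = 16T/(πd³) is largest where d is smallest — segment AB (d = 25.3 mm).
τ_max = 16·499.6/(π·(0.0253)³) = 1.571×10^8 Pa.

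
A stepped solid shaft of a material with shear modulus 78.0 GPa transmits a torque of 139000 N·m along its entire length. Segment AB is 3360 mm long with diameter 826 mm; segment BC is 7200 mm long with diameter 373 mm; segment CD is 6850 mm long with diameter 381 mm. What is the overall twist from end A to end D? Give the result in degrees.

0.732°

J_AB = π(0.826)⁴/32 = 0.0457 m⁴; J_BC = π(0.373)⁴/32 = 1.90×10^-3 m⁴; J_CD = π(0.381)⁴/32 = 2.07×10^-3 m⁴.
θ = (T/G)·Σ L_i/J_i = (139000/78.0×10⁹)·(3.36/0.0457 + 7.20/1.90×10^-3 + 6.85/2.07×10^-3) = 0.01278 rad.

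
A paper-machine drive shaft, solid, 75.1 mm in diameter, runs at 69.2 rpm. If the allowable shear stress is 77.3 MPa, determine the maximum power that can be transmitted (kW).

J = πd⁴/32 = π(0.0751)⁴/32 = 3.123×10^-6 m⁴.
T_max = τ_allow·J/r = 7.73×10^7 × 3.123×10^-6 / 0.0376 = 6429 N·m.
ω = 2π·69.2/60 = 7.247 rad/s, so P_max = T_max·ω = 4.659×10^4 W.

46.6 kW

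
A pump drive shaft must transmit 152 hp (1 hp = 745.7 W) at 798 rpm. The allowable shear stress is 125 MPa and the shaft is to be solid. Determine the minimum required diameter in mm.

ω = 2π·798/60 = 83.57 rad/s, so T = P/ω = 152×745.7 / 83.57 = 1356 N·m.
For a solid shaft τ_max = 16T/(πd³), so d = (16T/(π τ_allow))^(1/3) = (16·1356/(π·1.25×10^8))^(1/3) = 0.03809 m.

38.1 mm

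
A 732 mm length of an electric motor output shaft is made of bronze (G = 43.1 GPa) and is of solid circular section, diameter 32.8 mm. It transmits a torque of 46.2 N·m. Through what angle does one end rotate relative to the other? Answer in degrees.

J = πd⁴/32 = π(0.0328)⁴/32 = 1.136×10^-7 m⁴.
θ = T·L/(G·J) = 46.20 × 0.732 / (43.1×10⁹ × 1.136×10^-7) = 6.905×10^-3 rad.

0.396°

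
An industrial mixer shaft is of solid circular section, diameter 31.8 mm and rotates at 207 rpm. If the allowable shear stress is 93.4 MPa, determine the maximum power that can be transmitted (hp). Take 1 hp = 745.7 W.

17.1 hp

J = πd⁴/32 = π(0.0318)⁴/32 = 1.004×10^-7 m⁴.
T_max = τ_allow·J/r = 9.34×10^7 × 1.004×10^-7 / 0.0159 = 589.7 N·m.
ω = 2π·207/60 = 21.68 rad/s, so P_max = T_max·ω = 1.278×10^4 W.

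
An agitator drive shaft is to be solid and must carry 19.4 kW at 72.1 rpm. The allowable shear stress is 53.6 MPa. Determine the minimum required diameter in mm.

62.5 mm

ω = 2π·72.1/60 = 7.550 rad/s, so T = P/ω = 19.4×10³ / 7.550 = 2569 N·m.
For a solid shaft τ_max = 16T/(πd³), so d = (16T/(π τ_allow))^(1/3) = (16·2569/(π·5.36×10^7))^(1/3) = 0.06250 m.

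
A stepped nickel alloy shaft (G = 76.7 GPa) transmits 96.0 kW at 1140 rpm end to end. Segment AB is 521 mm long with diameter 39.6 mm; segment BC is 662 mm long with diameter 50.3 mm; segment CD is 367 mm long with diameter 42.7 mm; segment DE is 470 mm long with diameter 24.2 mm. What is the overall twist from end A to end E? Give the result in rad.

ω = 2π·1140/60 = 119.4 rad/s, so T = P/ω = 96.0×10³ / 119.4 = 804.2 N·m.
J_AB = π(0.0396)⁴/32 = 2.41×10^-7 m⁴; J_BC = π(0.0503)⁴/32 = 6.28×10^-7 m⁴; J_CD = π(0.0427)⁴/32 = 3.26×10^-7 m⁴; J_DE = π(0.0242)⁴/32 = 3.37×10^-8 m⁴.
θ = (T/G)·Σ L_i/J_i = (804.2/76.7×10⁹)·(0.521/2.41×10^-7 + 0.662/6.28×10^-7 + 0.367/3.26×10^-7 + 0.470/3.37×10^-8) = 0.1918 rad.

0.192 rad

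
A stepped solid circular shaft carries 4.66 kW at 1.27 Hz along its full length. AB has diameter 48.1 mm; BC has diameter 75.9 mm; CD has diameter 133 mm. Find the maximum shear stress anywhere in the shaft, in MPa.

ω = 2π·1.27 = 7.980 rad/s, so T = P/ω = 4.66×10³ / 7.980 = 584.0 N·m.
Under the same torque, τ_max = 16T/(πd³) is largest where d is smallest — segment AB (d = 48.1 mm).
τ_max = 16·584.0/(π·(0.0481)³) = 2.673×10^7 Pa.

26.7 MPa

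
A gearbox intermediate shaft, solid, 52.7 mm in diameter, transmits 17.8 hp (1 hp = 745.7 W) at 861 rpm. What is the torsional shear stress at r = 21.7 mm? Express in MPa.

ω = 2π·861/60 = 90.16 rad/s, so T = P/ω = 17.8×745.7 / 90.16 = 147.2 N·m.
J = πd⁴/32 = π(0.0527)⁴/32 = 7.573×10^-7 m⁴.
Shear stress varies linearly with radius: τ = T·r/J = 147.2 × 0.0217 / 7.573×10^-7 = 4.219×10^6 Pa.

4.22 MPa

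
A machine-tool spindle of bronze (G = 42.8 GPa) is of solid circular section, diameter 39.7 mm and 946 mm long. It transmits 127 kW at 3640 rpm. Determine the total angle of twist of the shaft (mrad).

30.2 mrad

ω = 2π·3640/60 = 381.2 rad/s, so T = P/ω = 127×10³ / 381.2 = 333.2 N·m.
J = πd⁴/32 = π(0.0397)⁴/32 = 2.439×10^-7 m⁴.
θ = T·L/(G·J) = 333.2 × 0.946 / (42.8×10⁹ × 2.439×10^-7) = 0.03020 rad.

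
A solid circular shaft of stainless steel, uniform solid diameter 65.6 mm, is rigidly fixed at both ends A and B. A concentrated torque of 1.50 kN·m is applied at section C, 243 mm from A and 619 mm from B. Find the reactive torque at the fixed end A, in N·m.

1080 N·m

With uniform GJ and both ends fixed, compatibility θ_AC = θ_CB gives T_A·a = T_B·b, together with T_A + T_B = T₀.
T_A = T₀·b/(a+b) = 1500·619/862.0 = 1077 N·m; T_B = 422.9 N·m.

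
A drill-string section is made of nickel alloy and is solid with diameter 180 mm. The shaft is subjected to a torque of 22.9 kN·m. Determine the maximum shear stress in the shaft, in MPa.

20.0 MPa

J = πd⁴/32 = π(0.180)⁴/32 = 1.031×10^-4 m⁴.
τ_max = T·r/J = 22900 × 0.0900 / 1.031×10^-4 = 2.000×10^7 Pa.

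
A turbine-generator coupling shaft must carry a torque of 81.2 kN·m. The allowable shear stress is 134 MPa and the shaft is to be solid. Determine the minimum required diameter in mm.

For a solid shaft τ_max = 16T/(πd³), so d = (16T/(π τ_allow))^(1/3) = (16·81200/(π·1.34×10^8))^(1/3) = 0.1456 m.

146 mm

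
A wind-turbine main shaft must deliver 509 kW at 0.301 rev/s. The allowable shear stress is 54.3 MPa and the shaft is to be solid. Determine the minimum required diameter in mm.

293 mm

ω = 2π·0.301 = 1.891 rad/s, so T = P/ω = 509×10³ / 1.891 = 269100 N·m.
For a solid shaft τ_max = 16T/(πd³), so d = (16T/(π τ_allow))^(1/3) = (16·269100/(π·5.43×10^7))^(1/3) = 0.2933 m.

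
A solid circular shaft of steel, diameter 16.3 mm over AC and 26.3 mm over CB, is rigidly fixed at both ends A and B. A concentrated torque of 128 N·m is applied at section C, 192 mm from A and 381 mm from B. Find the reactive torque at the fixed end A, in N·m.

29.0 N·m

Compatibility: T_A·a/J_AC = T_B·b/J_CB with T_A + T_B = T₀.
J_AC = 6.93×10^-9 m⁴, J_CB = 4.70×10^-8 m⁴, so T_A = T₀·(J_AC/a)/((J_AC/a)+(J_CB/b)) = 28.99 N·m, T_B = 99.01 N·m.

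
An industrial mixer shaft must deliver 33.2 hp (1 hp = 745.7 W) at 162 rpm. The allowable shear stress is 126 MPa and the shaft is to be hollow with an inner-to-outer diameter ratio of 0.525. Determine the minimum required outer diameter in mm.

40.0 mm

ω = 2π·162/60 = 16.96 rad/s, so T = P/ω = 33.2×745.7 / 16.96 = 1459 N·m.
For a hollow shaft with d_i/d_o = 0.525: τ_max = 16T/(π d_o³ (1−k⁴)), so d_o = [16T/(π τ_allow (1−k⁴))]^(1/3) = [16·1459/(π·1.26×10^8·0.9240)]^(1/3) = 0.03997 m.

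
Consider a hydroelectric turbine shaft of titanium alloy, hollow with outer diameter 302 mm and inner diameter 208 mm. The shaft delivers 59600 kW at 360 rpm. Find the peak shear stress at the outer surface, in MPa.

ω = 2π·360/60 = 37.70 rad/s, so T = P/ω = 59600×10³ / 37.70 = 1.581e6 N·m.
J = π(d_o⁴ − d_i⁴)/32 = π(0.302⁴ − 0.208⁴)/32 = 6.329×10^-4 m⁴.
τ_max = T·r/J = 1.581e6 × 0.151 / 6.329×10^-4 = 3.772×10^8 Pa.

377 MPa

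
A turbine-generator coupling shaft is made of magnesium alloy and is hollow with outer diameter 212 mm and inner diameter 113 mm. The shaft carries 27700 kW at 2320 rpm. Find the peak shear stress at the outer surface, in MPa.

ω = 2π·2320/60 = 242.9 rad/s, so T = P/ω = 27700×10³ / 242.9 = 114000 N·m.
J = π(d_o⁴ − d_i⁴)/32 = π(0.212⁴ − 0.113⁴)/32 = 1.823×10^-4 m⁴.
τ_max = T·r/J = 114000 × 0.106 / 1.823×10^-4 = 6.629×10^7 Pa.

66.3 MPa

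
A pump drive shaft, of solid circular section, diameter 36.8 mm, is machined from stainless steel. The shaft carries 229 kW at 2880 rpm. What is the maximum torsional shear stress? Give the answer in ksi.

ω = 2π·2880/60 = 301.6 rad/s, so T = P/ω = 229×10³ / 301.6 = 759.3 N·m.
J = πd⁴/32 = π(0.0368)⁴/32 = 1.800×10^-7 m⁴.
τ_max = T·r/J = 759.3 × 0.0184 / 1.800×10^-7 = 7.760×10^7 Pa.

11.3 ksi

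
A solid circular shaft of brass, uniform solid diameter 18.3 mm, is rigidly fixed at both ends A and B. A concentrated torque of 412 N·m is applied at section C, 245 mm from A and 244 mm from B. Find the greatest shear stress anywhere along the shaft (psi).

24900 psi

With uniform GJ and both ends fixed, compatibility θ_AC = θ_CB gives T_A·a = T_B·b, together with T_A + T_B = T₀.
T_A = T₀·b/(a+b) = 412.0·244/489.0 = 205.6 N·m; T_B = 206.4 N·m.
τ in each portion: τ_AC = 1.71×10^8 Pa, τ_CB = 1.72×10^8 Pa; maximum is in CB.
τ_max = T_CB·r/J = 206.4·0.00915/1.10×10^-8 = 1.715×10^8 Pa.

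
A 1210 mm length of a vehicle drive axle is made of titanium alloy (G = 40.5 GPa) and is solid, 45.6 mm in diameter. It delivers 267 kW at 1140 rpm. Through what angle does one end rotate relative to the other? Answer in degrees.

9.02°

ω = 2π·1140/60 = 119.4 rad/s, so T = P/ω = 267×10³ / 119.4 = 2237 N·m.
J = πd⁴/32 = π(0.0456)⁴/32 = 4.245×10^-7 m⁴.
θ = T·L/(G·J) = 2237 × 1.21 / (40.5×10⁹ × 4.245×10^-7) = 0.1574 rad.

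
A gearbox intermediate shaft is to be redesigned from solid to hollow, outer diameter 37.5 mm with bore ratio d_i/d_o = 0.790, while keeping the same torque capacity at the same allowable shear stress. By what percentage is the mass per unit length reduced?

47.8 %

Equal τ_max and T ⇒ the solid shaft needs d_s³ = d_o³(1−k⁴), so d_s = 37.5·(1−0.790⁴)^(1/3) = 31.81 mm.
Area ratio A_h/A_s = d_o²(1−k²)/d_s² = (1−k²)/(1−k⁴)^(2/3) = 0.5223.
Mass saving = 1 − 0.5223 = 47.8 %.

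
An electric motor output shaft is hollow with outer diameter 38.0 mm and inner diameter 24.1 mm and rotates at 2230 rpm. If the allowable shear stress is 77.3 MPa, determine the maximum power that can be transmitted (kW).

163 kW

J = π(d_o⁴ − d_i⁴)/32 = π(0.0380⁴ − 0.0241⁴)/32 = 1.716×10^-7 m⁴.
T_max = τ_allow·J/r = 7.73×10^7 × 1.716×10^-7 / 0.0190 = 698.1 N·m.
ω = 2π·2230/60 = 233.5 rad/s, so P_max = T_max·ω = 1.630×10^5 W.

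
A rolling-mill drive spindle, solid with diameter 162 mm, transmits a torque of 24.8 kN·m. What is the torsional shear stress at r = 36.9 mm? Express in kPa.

J = πd⁴/32 = π(0.162)⁴/32 = 6.762×10^-5 m⁴.
Shear stress varies linearly with radius: τ = T·r/J = 24800 × 0.0369 / 6.762×10^-5 = 1.353×10^7 Pa.

13500 kPa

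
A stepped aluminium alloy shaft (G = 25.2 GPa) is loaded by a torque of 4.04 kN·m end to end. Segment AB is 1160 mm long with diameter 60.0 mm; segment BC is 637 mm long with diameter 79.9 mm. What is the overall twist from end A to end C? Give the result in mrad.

172 mrad

J_AB = π(0.0600)⁴/32 = 1.27×10^-6 m⁴; J_BC = π(0.0799)⁴/32 = 4.00×10^-6 m⁴.
θ = (T/G)·Σ L_i/J_i = (4040/25.2×10⁹)·(1.16/1.27×10^-6 + 0.637/4.00×10^-6) = 0.1717 rad.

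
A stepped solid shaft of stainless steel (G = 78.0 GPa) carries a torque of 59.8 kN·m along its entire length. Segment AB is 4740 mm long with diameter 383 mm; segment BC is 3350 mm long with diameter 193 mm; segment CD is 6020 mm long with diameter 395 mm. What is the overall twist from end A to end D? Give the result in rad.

0.0225 rad

J_AB = π(0.383)⁴/32 = 2.11×10^-3 m⁴; J_BC = π(0.193)⁴/32 = 1.36×10^-4 m⁴; J_CD = π(0.395)⁴/32 = 2.39×10^-3 m⁴.
θ = (T/G)·Σ L_i/J_i = (59800/78.0×10⁹)·(4.74/2.11×10^-3 + 3.35/1.36×10^-4 + 6.02/2.39×10^-3) = 0.02251 rad.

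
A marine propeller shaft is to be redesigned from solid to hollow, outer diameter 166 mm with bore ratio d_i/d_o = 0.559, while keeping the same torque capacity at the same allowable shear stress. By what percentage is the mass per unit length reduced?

26.4 %

Equal τ_max and T ⇒ the solid shaft needs d_s³ = d_o³(1−k⁴), so d_s = 166·(1−0.559⁴)^(1/3) = 160.4 mm.
Area ratio A_h/A_s = d_o²(1−k²)/d_s² = (1−k²)/(1−k⁴)^(2/3) = 0.7363.
Mass saving = 1 − 0.7363 = 26.4 %.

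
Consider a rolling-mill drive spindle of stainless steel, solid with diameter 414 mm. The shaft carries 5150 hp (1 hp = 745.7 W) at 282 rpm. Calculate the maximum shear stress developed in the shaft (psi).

ω = 2π·282/60 = 29.53 rad/s, so T = P/ω = 5150×745.7 / 29.53 = 130000 N·m.
J = πd⁴/32 = π(0.414)⁴/32 = 2.884×10^-3 m⁴.
τ_max = T·r/J = 130000 × 0.207 / 2.884×10^-3 = 9.334×10^6 Pa.

1350 psi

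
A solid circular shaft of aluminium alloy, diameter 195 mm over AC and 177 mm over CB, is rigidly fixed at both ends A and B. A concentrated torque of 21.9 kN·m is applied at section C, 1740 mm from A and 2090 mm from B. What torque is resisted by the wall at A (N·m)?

14000 N·m

Compatibility: T_A·a/J_AC = T_B·b/J_CB with T_A + T_B = T₀.
J_AC = 1.42×10^-4 m⁴, J_CB = 9.64×10^-5 m⁴, so T_A = T₀·(J_AC/a)/((J_AC/a)+(J_CB/b)) = 13990 N·m, T_B = 7908 N·m.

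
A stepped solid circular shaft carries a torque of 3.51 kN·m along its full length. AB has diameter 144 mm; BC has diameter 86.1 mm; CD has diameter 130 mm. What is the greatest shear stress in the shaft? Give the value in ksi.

4.06 ksi

Under the same torque, τ_max = 16T/(πd³) is largest where d is smallest — segment BC (d = 86.1 mm).
τ_max = 16·3510/(π·(0.0861)³) = 2.801×10^7 Pa.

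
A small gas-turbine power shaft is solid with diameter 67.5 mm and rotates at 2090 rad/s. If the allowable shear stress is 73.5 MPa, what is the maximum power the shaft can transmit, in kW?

J = πd⁴/32 = π(0.0675)⁴/32 = 2.038×10^-6 m⁴.
T_max = τ_allow·J/r = 7.35×10^7 × 2.038×10^-6 / 0.0338 = 4438 N·m.
ω = 2090 rad/s, so P_max = T_max·ω = 9.276×10^6 W.

9280 kW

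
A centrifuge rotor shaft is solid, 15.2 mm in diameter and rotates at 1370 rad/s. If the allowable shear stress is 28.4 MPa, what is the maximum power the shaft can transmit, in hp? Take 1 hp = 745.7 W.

J = πd⁴/32 = π(0.0152)⁴/32 = 5.241×10^-9 m⁴.
T_max = τ_allow·J/r = 2.84×10^7 × 5.241×10^-9 / 0.00760 = 19.58 N·m.
ω = 1370 rad/s, so P_max = T_max·ω = 2.683×10^4 W.

36.0 hp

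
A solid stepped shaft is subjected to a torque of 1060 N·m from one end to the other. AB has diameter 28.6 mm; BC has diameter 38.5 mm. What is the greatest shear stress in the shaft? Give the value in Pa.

Under the same torque, τ_max = 16T/(πd³) is largest where d is smallest — segment AB (d = 28.6 mm).
τ_max = 16·1060/(π·(0.0286)³) = 2.308×10^8 Pa.

2.31e8 Pa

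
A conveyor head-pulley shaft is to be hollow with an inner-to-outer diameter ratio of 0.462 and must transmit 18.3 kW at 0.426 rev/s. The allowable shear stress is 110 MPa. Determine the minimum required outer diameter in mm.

69.2 mm

ω = 2π·0.426 = 2.677 rad/s, so T = P/ω = 18.3×10³ / 2.677 = 6837 N·m.
For a hollow shaft with d_i/d_o = 0.462: τ_max = 16T/(π d_o³ (1−k⁴)), so d_o = [16T/(π τ_allow (1−k⁴))]^(1/3) = [16·6837/(π·1.10×10^8·0.9544)]^(1/3) = 0.06922 m.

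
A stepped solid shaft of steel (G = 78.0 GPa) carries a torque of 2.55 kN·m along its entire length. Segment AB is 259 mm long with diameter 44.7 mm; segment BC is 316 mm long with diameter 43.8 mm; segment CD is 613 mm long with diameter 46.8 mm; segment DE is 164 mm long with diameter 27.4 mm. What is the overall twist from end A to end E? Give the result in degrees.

J_AB = π(0.0447)⁴/32 = 3.92×10^-7 m⁴; J_BC = π(0.0438)⁴/32 = 3.61×10^-7 m⁴; J_CD = π(0.0468)⁴/32 = 4.71×10^-7 m⁴; J_DE = π(0.0274)⁴/32 = 5.53×10^-8 m⁴.
θ = (T/G)·Σ L_i/J_i = (2550/78.0×10⁹)·(0.259/3.92×10^-7 + 0.316/3.61×10^-7 + 0.613/4.71×10^-7 + 0.164/5.53×10^-8) = 0.1896 rad.

10.9°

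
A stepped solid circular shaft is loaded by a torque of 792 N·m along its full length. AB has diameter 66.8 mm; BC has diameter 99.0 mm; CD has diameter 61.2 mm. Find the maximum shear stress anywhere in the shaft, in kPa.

17600 kPa

Under the same torque, τ_max = 16T/(πd³) is largest where d is smallest — segment CD (d = 61.2 mm).
τ_max = 16·792.0/(π·(0.0612)³) = 1.760×10^7 Pa.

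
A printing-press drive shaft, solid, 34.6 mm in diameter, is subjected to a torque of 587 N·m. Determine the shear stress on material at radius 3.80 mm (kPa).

J = πd⁴/32 = π(0.0346)⁴/32 = 1.407×10^-7 m⁴.
Shear stress varies linearly with radius: τ = T·r/J = 587.0 × 0.00380 / 1.407×10^-7 = 1.585×10^7 Pa.

15900 kPa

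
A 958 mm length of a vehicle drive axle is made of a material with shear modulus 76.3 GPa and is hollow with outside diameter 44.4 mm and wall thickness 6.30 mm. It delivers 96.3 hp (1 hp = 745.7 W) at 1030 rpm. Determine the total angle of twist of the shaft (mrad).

29.7 mrad

ω = 2π·1030/60 = 107.9 rad/s, so T = P/ω = 96.3×745.7 / 107.9 = 665.8 N·m.
J = π(d_o⁴ − d_i⁴)/32 = π(0.0444⁴ − 0.0318⁴)/32 = 2.811×10^-7 m⁴.
θ = T·L/(G·J) = 665.8 × 0.958 / (76.3×10⁹ × 2.811×10^-7) = 0.02973 rad.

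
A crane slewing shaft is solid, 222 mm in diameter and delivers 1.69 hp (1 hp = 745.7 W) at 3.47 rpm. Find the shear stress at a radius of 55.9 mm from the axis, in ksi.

0.118 ksi

ω = 2π·3.47/60 = 0.3634 rad/s, so T = P/ω = 1.69×745.7 / 0.3634 = 3468 N·m.
J = πd⁴/32 = π(0.222)⁴/32 = 2.385×10^-4 m⁴.
Shear stress varies linearly with radius: τ = T·r/J = 3468 × 0.0559 / 2.385×10^-4 = 8.130×10^5 Pa.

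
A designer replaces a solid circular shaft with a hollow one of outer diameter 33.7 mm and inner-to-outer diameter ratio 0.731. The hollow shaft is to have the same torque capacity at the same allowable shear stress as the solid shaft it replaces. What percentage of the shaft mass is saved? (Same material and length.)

41.7 %

Equal τ_max and T ⇒ the solid shaft needs d_s³ = d_o³(1−k⁴), so d_s = 33.7·(1−0.731⁴)^(1/3) = 30.13 mm.
Area ratio A_h/A_s = d_o²(1−k²)/d_s² = (1−k²)/(1−k⁴)^(2/3) = 0.5826.
Mass saving = 1 − 0.5826 = 41.7 %.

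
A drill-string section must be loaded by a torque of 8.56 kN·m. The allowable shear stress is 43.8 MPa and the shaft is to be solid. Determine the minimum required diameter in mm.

99.8 mm

For a solid shaft τ_max = 16T/(πd³), so d = (16T/(π τ_allow))^(1/3) = (16·8560/(π·4.38×10^7))^(1/3) = 0.09984 m.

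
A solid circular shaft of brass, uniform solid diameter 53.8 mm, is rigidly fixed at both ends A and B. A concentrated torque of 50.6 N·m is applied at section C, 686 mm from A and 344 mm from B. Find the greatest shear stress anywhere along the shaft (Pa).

With uniform GJ and both ends fixed, compatibility θ_AC = θ_CB gives T_A·a = T_B·b, together with T_A + T_B = T₀.
T_A = T₀·b/(a+b) = 50.60·344/1030 = 16.90 N·m; T_B = 33.70 N·m.
τ in each portion: τ_AC = 5.53×10^5 Pa, τ_CB = 1.10×10^6 Pa; maximum is in CB.
τ_max = T_CB·r/J = 33.70·0.0269/8.22×10^-7 = 1.102×10^6 Pa.

1.10e6 Pa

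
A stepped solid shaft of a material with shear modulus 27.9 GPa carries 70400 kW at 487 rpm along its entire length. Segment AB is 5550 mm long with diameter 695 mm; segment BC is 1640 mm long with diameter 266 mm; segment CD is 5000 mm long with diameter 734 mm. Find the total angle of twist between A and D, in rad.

0.186 rad

ω = 2π·487/60 = 51.00 rad/s, so T = P/ω = 70400×10³ / 51.00 = 1.380e6 N·m.
J_AB = π(0.695)⁴/32 = 0.0229 m⁴; J_BC = π(0.266)⁴/32 = 4.92×10^-4 m⁴; J_CD = π(0.734)⁴/32 = 0.0285 m⁴.
θ = (T/G)·Σ L_i/J_i = (1.380e6/27.9×10⁹)·(5.55/0.0229 + 1.64/4.92×10^-4 + 5.00/0.0285) = 0.1858 rad.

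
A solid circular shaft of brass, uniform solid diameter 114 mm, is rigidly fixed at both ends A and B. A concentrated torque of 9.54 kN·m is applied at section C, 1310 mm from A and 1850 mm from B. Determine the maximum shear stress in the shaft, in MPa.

19.2 MPa

With uniform GJ and both ends fixed, compatibility θ_AC = θ_CB gives T_A·a = T_B·b, together with T_A + T_B = T₀.
T_A = T₀·b/(a+b) = 9540·1850/3160 = 5585 N·m; T_B = 3955 N·m.
τ in each portion: τ_AC = 1.92×10^7 Pa, τ_CB = 1.36×10^7 Pa; maximum is in AC.
τ_max = T_AC·r/J = 5585·0.0570/1.66×10^-5 = 1.920×10^7 Pa.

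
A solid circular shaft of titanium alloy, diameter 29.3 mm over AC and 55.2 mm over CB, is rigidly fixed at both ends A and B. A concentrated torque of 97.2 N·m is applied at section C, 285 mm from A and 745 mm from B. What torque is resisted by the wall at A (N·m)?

16.7 N·m

Compatibility: T_A·a/J_AC = T_B·b/J_CB with T_A + T_B = T₀.
J_AC = 7.24×10^-8 m⁴, J_CB = 9.11×10^-7 m⁴, so T_A = T₀·(J_AC/a)/((J_AC/a)+(J_CB/b)) = 16.70 N·m, T_B = 80.50 N·m.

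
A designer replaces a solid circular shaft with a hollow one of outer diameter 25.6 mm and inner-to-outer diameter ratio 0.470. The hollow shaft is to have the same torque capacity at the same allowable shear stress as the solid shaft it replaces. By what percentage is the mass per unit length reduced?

Equal τ_max and T ⇒ the solid shaft needs d_s³ = d_o³(1−k⁴), so d_s = 25.6·(1−0.470⁴)^(1/3) = 25.18 mm.
Area ratio A_h/A_s = d_o²(1−k²)/d_s² = (1−k²)/(1−k⁴)^(2/3) = 0.8055.
Mass saving = 1 − 0.8055 = 19.4 %.

19.4 %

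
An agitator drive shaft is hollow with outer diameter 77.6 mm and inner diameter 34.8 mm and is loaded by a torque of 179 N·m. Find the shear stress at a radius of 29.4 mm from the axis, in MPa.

J = π(d_o⁴ − d_i⁴)/32 = π(0.0776⁴ − 0.0348⁴)/32 = 3.416×10^-6 m⁴.
Shear stress varies linearly with radius: τ = T·r/J = 179.0 × 0.0294 / 3.416×10^-6 = 1.541×10^6 Pa.

1.54 MPa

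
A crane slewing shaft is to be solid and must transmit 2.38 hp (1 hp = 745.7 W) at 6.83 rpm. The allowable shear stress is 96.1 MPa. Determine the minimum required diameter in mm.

50.9 mm

ω = 2π·6.83/60 = 0.7152 rad/s, so T = P/ω = 2.38×745.7 / 0.7152 = 2481 N·m.
For a solid shaft τ_max = 16T/(πd³), so d = (16T/(π τ_allow))^(1/3) = (16·2481/(π·9.61×10^7))^(1/3) = 0.05085 m.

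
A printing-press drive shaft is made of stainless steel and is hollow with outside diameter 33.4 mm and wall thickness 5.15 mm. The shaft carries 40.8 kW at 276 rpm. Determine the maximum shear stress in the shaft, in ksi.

ω = 2π·276/60 = 28.90 rad/s, so T = P/ω = 40.8×10³ / 28.90 = 1412 N·m.
J = π(d_o⁴ − d_i⁴)/32 = π(0.0334⁴ − 0.0231⁴)/32 = 9.422×10^-8 m⁴.
τ_max = T·r/J = 1412 × 0.0167 / 9.422×10^-8 = 2.502×10^8 Pa.

36.3 ksi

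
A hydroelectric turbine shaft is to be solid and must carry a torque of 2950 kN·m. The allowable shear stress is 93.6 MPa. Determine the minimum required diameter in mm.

For a solid shaft τ_max = 16T/(πd³), so d = (16T/(π τ_allow))^(1/3) = (16·2.950e6/(π·9.36×10^7))^(1/3) = 0.5435 m.

543 mm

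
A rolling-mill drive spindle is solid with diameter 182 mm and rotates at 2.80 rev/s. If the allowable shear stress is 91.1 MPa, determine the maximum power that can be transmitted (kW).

J = πd⁴/32 = π(0.182)⁴/32 = 1.077×10^-4 m⁴.
T_max = τ_allow·J/r = 9.11×10^7 × 1.077×10^-4 / 0.0910 = 107800 N·m.
ω = 2π·2.80 = 17.59 rad/s, so P_max = T_max·ω = 1.897×10^6 W.

1900 kW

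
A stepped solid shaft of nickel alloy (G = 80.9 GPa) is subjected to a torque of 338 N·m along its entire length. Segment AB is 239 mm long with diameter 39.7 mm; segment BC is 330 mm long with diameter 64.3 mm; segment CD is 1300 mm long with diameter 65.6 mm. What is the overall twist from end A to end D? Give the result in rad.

0.00790 rad

J_AB = π(0.0397)⁴/32 = 2.44×10^-7 m⁴; J_BC = π(0.0643)⁴/32 = 1.68×10^-6 m⁴; J_CD = π(0.0656)⁴/32 = 1.82×10^-6 m⁴.
θ = (T/G)·Σ L_i/J_i = (338.0/80.9×10⁹)·(0.239/2.44×10^-7 + 0.330/1.68×10^-6 + 1.30/1.82×10^-6) = 7.904×10^-3 rad.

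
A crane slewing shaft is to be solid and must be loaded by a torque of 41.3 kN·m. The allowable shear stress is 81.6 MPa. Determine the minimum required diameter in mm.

For a solid shaft τ_max = 16T/(πd³), so d = (16T/(π τ_allow))^(1/3) = (16·41300/(π·8.16×10^7))^(1/3) = 0.1371 m.

137 mm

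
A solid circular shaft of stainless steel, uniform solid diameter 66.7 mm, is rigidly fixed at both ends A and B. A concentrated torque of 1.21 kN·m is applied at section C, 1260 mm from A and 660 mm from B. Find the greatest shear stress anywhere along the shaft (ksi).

With uniform GJ and both ends fixed, compatibility θ_AC = θ_CB gives T_A·a = T_B·b, together with T_A + T_B = T₀.
T_A = T₀·b/(a+b) = 1210·660/1920 = 415.9 N·m; T_B = 794.1 N·m.
τ in each portion: τ_AC = 7.14×10^6 Pa, τ_CB = 1.36×10^7 Pa; maximum is in CB.
τ_max = T_CB·r/J = 794.1·0.0334/1.94×10^-6 = 1.363×10^7 Pa.

1.98 ksi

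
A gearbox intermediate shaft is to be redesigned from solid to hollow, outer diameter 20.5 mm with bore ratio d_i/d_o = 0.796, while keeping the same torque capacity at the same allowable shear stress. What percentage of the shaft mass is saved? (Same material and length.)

48.4 %

Equal τ_max and T ⇒ the solid shaft needs d_s³ = d_o³(1−k⁴), so d_s = 20.5·(1−0.796⁴)^(1/3) = 17.28 mm.
Area ratio A_h/A_s = d_o²(1−k²)/d_s² = (1−k²)/(1−k⁴)^(2/3) = 0.5159.
Mass saving = 1 − 0.5159 = 48.4 %.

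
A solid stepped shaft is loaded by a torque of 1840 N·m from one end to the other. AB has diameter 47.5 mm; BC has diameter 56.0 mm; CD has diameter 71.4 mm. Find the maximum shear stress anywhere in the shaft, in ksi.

Under the same torque, τ_max = 16T/(πd³) is largest where d is smallest — segment AB (d = 47.5 mm).
τ_max = 16·1840/(π·(0.0475)³) = 8.744×10^7 Pa.

12.7 ksi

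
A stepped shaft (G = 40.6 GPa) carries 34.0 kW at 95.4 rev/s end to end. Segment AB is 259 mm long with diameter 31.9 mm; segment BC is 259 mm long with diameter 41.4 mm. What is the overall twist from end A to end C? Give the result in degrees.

ω = 2π·95.4 = 599.4 rad/s, so T = P/ω = 34.0×10³ / 599.4 = 56.72 N·m.
J_AB = π(0.0319)⁴/32 = 1.02×10^-7 m⁴; J_BC = π(0.0414)⁴/32 = 2.88×10^-7 m⁴.
θ = (T/G)·Σ L_i/J_i = (56.72/40.6×10⁹)·(0.259/1.02×10^-7 + 0.259/2.88×10^-7) = 4.814×10^-3 rad.

0.276°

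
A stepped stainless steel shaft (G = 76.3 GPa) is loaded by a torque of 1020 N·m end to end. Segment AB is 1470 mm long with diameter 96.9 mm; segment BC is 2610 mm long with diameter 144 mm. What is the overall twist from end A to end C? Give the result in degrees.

J_AB = π(0.0969)⁴/32 = 8.66×10^-6 m⁴; J_BC = π(0.144)⁴/32 = 4.22×10^-5 m⁴.
θ = (T/G)·Σ L_i/J_i = (1020/76.3×10⁹)·(1.47/8.66×10^-6 + 2.61/4.22×10^-5) = 3.097×10^-3 rad.

0.177°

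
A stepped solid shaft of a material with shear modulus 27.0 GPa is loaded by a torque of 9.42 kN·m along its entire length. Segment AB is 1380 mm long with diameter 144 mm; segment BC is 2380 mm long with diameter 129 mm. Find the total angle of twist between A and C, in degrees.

J_AB = π(0.144)⁴/32 = 4.22×10^-5 m⁴; J_BC = π(0.129)⁴/32 = 2.72×10^-5 m⁴.
θ = (T/G)·Σ L_i/J_i = (9420/27.0×10⁹)·(1.38/4.22×10^-5 + 2.38/2.72×10^-5) = 0.04195 rad.

2.40°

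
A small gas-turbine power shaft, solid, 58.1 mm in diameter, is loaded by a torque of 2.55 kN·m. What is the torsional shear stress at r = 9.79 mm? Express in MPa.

J = πd⁴/32 = π(0.0581)⁴/32 = 1.119×10^-6 m⁴.
Shear stress varies linearly with radius: τ = T·r/J = 2550 × 0.00979 / 1.119×10^-6 = 2.232×10^7 Pa.

22.3 MPa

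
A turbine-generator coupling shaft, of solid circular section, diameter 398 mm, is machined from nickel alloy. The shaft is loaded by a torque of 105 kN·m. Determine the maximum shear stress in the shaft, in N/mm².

J = πd⁴/32 = π(0.398)⁴/32 = 2.463×10^-3 m⁴.
τ_max = T·r/J = 105000 × 0.199 / 2.463×10^-3 = 8.482×10^6 Pa.

8.48 N/mm²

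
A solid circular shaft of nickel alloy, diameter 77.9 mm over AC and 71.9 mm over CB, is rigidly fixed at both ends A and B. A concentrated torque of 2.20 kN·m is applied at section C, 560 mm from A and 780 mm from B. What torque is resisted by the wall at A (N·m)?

Compatibility: T_A·a/J_AC = T_B·b/J_CB with T_A + T_B = T₀.
J_AC = 3.62×10^-6 m⁴, J_CB = 2.62×10^-6 m⁴, so T_A = T₀·(J_AC/a)/((J_AC/a)+(J_CB/b)) = 1446 N·m, T_B = 753.6 N·m.

1450 N·m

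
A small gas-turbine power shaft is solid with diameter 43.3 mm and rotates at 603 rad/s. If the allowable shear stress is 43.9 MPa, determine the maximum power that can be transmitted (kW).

422 kW

J = πd⁴/32 = π(0.0433)⁴/32 = 3.451×10^-7 m⁴.
T_max = τ_allow·J/r = 4.39×10^7 × 3.451×10^-7 / 0.0216 = 699.8 N·m.
ω = 603 rad/s, so P_max = T_max·ω = 4.220×10^5 W.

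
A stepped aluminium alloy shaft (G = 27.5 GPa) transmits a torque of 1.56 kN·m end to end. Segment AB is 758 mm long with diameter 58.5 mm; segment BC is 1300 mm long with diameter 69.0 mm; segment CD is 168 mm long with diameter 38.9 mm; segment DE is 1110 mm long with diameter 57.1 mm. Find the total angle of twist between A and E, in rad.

J_AB = π(0.0585)⁴/32 = 1.15×10^-6 m⁴; J_BC = π(0.0690)⁴/32 = 2.23×10^-6 m⁴; J_CD = π(0.0389)⁴/32 = 2.25×10^-7 m⁴; J_DE = π(0.0571)⁴/32 = 1.04×10^-6 m⁴.
θ = (T/G)·Σ L_i/J_i = (1560/27.5×10⁹)·(0.758/1.15×10^-6 + 1.30/2.23×10^-6 + 0.168/2.25×10^-7 + 1.11/1.04×10^-6) = 0.1733 rad.

0.173 rad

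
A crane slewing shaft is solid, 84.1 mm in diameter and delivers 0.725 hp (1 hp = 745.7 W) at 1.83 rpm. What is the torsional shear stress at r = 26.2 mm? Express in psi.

2180 psi

ω = 2π·1.83/60 = 0.1916 rad/s, so T = P/ω = 0.725×745.7 / 0.1916 = 2821 N·m.
J = πd⁴/32 = π(0.0841)⁴/32 = 4.911×10^-6 m⁴.
Shear stress varies linearly with radius: τ = T·r/J = 2821 × 0.0262 / 4.911×10^-6 = 1.505×10^7 Pa.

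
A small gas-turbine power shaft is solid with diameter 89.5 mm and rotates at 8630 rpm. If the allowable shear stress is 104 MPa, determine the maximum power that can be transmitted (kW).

J = πd⁴/32 = π(0.0895)⁴/32 = 6.299×10^-6 m⁴.
T_max = τ_allow·J/r = 1.04×10^8 × 6.299×10^-6 / 0.0447 = 14640 N·m.
ω = 2π·8630/60 = 903.7 rad/s, so P_max = T_max·ω = 1.323×10^7 W.

13200 kW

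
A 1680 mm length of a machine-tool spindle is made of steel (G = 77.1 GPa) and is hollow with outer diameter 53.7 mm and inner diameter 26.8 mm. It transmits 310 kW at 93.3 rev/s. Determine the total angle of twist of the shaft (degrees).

0.862°

ω = 2π·93.3 = 586.2 rad/s, so T = P/ω = 310×10³ / 586.2 = 528.8 N·m.
J = π(d_o⁴ − d_i⁴)/32 = π(0.0537⁴ − 0.0268⁴)/32 = 7.657×10^-7 m⁴.
θ = T·L/(G·J) = 528.8 × 1.68 / (77.1×10⁹ × 7.657×10^-7) = 0.01505 rad.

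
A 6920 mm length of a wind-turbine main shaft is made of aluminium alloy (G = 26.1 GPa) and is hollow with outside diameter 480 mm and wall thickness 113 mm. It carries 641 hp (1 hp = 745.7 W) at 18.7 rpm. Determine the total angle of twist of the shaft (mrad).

13.5 mrad

ω = 2π·18.7/60 = 1.958 rad/s, so T = P/ω = 641×745.7 / 1.958 = 244100 N·m.
J = π(d_o⁴ − d_i⁴)/32 = π(0.480⁴ − 0.254⁴)/32 = 4.803×10^-3 m⁴.
θ = T·L/(G·J) = 244100 × 6.92 / (26.1×10⁹ × 4.803×10^-3) = 0.01347 rad.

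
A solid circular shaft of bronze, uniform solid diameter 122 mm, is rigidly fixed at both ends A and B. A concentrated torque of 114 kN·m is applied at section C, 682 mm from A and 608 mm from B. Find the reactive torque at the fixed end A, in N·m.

53700 N·m

With uniform GJ and both ends fixed, compatibility θ_AC = θ_CB gives T_A·a = T_B·b, together with T_A + T_B = T₀.
T_A = T₀·b/(a+b) = 114000·608/1290 = 53730 N·m; T_B = 60270 N·m.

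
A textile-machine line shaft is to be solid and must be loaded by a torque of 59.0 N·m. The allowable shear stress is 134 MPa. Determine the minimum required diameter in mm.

13.1 mm

For a solid shaft τ_max = 16T/(πd³), so d = (16T/(π τ_allow))^(1/3) = (16·59.00/(π·1.34×10^8))^(1/3) = 0.01309 m.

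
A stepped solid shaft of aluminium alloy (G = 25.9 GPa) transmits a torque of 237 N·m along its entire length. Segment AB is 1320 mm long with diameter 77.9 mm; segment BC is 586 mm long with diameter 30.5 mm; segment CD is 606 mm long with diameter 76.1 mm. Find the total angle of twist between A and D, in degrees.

3.90°

J_AB = π(0.0779)⁴/32 = 3.62×10^-6 m⁴; J_BC = π(0.0305)⁴/32 = 8.50×10^-8 m⁴; J_CD = π(0.0761)⁴/32 = 3.29×10^-6 m⁴.
θ = (T/G)·Σ L_i/J_i = (237.0/25.9×10⁹)·(1.32/3.62×10^-6 + 0.586/8.50×10^-8 + 0.606/3.29×10^-6) = 0.06814 rad.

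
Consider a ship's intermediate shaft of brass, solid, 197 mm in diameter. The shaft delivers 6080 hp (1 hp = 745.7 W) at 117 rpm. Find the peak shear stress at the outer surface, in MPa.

247 MPa

ω = 2π·117/60 = 12.25 rad/s, so T = P/ω = 6080×745.7 / 12.25 = 370000 N·m.
J = πd⁴/32 = π(0.197)⁴/32 = 1.479×10^-4 m⁴.
τ_max = T·r/J = 370000 × 0.0985 / 1.479×10^-4 = 2.465×10^8 Pa.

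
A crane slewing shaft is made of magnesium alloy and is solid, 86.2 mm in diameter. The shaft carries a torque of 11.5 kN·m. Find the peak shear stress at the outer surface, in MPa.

91.4 MPa

J = πd⁴/32 = π(0.0862)⁴/32 = 5.420×10^-6 m⁴.
τ_max = T·r/J = 11500 × 0.0431 / 5.420×10^-6 = 9.144×10^7 Pa.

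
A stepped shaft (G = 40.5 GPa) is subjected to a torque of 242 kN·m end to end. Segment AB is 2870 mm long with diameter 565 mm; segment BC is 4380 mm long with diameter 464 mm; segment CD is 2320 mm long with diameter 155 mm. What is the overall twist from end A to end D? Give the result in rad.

0.252 rad

J_AB = π(0.565)⁴/32 = 0.0100 m⁴; J_BC = π(0.464)⁴/32 = 4.55×10^-3 m⁴; J_CD = π(0.155)⁴/32 = 5.67×10^-5 m⁴.
θ = (T/G)·Σ L_i/J_i = (242000/40.5×10⁹)·(2.87/0.0100 + 4.38/4.55×10^-3 + 2.32/5.67×10^-5) = 0.2521 rad.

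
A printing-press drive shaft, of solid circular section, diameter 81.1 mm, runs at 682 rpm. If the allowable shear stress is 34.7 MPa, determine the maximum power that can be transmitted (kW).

260 kW

J = πd⁴/32 = π(0.0811)⁴/32 = 4.247×10^-6 m⁴.
T_max = τ_allow·J/r = 3.47×10^7 × 4.247×10^-6 / 0.0405 = 3634 N·m.
ω = 2π·682/60 = 71.42 rad/s, so P_max = T_max·ω = 2.596×10^5 W.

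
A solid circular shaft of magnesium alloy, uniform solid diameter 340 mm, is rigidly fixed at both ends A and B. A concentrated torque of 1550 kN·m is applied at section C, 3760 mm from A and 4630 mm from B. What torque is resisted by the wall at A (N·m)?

With uniform GJ and both ends fixed, compatibility θ_AC = θ_CB gives T_A·a = T_B·b, together with T_A + T_B = T₀.
T_A = T₀·b/(a+b) = 1.550e6·4630/8390 = 855400 N·m; T_B = 694600 N·m.

855000 N·m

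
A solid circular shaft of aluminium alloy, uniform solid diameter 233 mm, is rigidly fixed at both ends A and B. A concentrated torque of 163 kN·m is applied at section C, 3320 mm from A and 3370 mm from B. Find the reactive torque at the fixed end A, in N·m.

82100 N·m

With uniform GJ and both ends fixed, compatibility θ_AC = θ_CB gives T_A·a = T_B·b, together with T_A + T_B = T₀.
T_A = T₀·b/(a+b) = 163000·3370/6690 = 82110 N·m; T_B = 80890 N·m.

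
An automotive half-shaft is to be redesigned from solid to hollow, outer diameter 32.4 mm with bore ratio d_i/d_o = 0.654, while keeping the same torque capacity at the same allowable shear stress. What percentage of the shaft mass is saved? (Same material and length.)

Equal τ_max and T ⇒ the solid shaft needs d_s³ = d_o³(1−k⁴), so d_s = 32.4·(1−0.654⁴)^(1/3) = 30.29 mm.
Area ratio A_h/A_s = d_o²(1−k²)/d_s² = (1−k²)/(1−k⁴)^(2/3) = 0.6548.
Mass saving = 1 − 0.6548 = 34.5 %.

34.5 %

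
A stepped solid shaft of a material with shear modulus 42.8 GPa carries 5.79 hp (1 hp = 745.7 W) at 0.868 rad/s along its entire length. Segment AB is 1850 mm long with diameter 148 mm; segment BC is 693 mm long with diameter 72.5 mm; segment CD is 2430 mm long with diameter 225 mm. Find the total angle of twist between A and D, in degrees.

ω = 0.868 rad/s, so T = P/ω = 5.79×745.7 / 0.8680 = 4974 N·m.
J_AB = π(0.148)⁴/32 = 4.71×10^-5 m⁴; J_BC = π(0.0725)⁴/32 = 2.71×10^-6 m⁴; J_CD = π(0.225)⁴/32 = 2.52×10^-4 m⁴.
θ = (T/G)·Σ L_i/J_i = (4974/42.8×10⁹)·(1.85/4.71×10^-5 + 0.693/2.71×10^-6 + 2.43/2.52×10^-4) = 0.03538 rad.

2.03°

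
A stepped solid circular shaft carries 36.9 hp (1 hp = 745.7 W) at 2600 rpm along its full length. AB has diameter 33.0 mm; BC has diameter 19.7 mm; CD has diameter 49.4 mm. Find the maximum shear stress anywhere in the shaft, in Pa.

6.73e7 Pa

ω = 2π·2600/60 = 272.3 rad/s, so T = P/ω = 36.9×745.7 / 272.3 = 101.1 N·m.
Under the same torque, τ_max = 16T/(πd³) is largest where d is smallest — segment BC (d = 19.7 mm).
τ_max = 16·101.1/(π·(0.0197)³) = 6.732×10^7 Pa.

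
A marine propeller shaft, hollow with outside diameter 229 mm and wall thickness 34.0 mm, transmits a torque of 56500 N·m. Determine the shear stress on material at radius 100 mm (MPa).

27.7 MPa

J = π(d_o⁴ − d_i⁴)/32 = π(0.229⁴ − 0.161⁴)/32 = 2.040×10^-4 m⁴.
Shear stress varies linearly with radius: τ = T·r/J = 56500 × 0.100 / 2.040×10^-4 = 2.769×10^7 Pa.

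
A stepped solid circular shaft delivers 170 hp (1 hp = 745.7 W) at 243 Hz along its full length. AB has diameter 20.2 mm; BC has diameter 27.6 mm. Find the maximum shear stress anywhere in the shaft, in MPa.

51.3 MPa

ω = 2π·243 = 1527 rad/s, so T = P/ω = 170×745.7 / 1527 = 83.03 N·m.
Under the same torque, τ_max = 16T/(πd³) is largest where d is smallest — segment AB (d = 20.2 mm).
τ_max = 16·83.03/(π·(0.0202)³) = 5.130×10^7 Pa.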